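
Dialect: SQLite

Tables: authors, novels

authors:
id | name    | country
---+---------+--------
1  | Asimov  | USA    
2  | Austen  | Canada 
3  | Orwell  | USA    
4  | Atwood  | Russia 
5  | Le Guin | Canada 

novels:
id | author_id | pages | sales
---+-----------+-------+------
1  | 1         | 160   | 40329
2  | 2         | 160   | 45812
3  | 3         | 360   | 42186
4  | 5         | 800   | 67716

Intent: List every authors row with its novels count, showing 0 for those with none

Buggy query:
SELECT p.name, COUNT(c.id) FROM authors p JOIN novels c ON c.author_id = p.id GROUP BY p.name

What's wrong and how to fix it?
Bug: An inner join excludes parents with zero children

Fix: Switch to LEFT JOIN to retain unmatched parent rows

Corrected query:
SELECT p.name, COUNT(c.id) FROM authors p LEFT JOIN novels c ON c.author_id = p.id GROUP BY p.name

Result:
name    | COUNT(c.id)
--------+------------
Asimov  | 1          
Atwood  | 0          
Austen  | 1          
Le Guin | 1          
Orwell  | 1          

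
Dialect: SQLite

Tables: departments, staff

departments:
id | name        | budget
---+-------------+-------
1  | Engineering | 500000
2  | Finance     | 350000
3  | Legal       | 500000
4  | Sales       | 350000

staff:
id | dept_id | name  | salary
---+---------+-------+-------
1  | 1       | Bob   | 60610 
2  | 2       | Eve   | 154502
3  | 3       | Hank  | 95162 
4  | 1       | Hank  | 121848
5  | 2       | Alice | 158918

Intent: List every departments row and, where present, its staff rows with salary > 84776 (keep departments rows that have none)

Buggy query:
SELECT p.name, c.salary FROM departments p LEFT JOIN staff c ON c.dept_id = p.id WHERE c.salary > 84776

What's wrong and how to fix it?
Bug: Filtering c.salary in WHERE discards the NULL rows produced by LEFT JOIN, turning it into an inner join

Fix: Move the right-table condition into the ON clause so unmatched parents are kept

Corrected query:
SELECT p.name, c.salary FROM departments p LEFT JOIN staff c ON c.dept_id = p.id AND c.salary > 84776

Result:
name        | salary
------------+-------
Engineering | 121848
Finance     | 154502
Finance     | 158918
Legal       | 95162 
Sales       | NULL  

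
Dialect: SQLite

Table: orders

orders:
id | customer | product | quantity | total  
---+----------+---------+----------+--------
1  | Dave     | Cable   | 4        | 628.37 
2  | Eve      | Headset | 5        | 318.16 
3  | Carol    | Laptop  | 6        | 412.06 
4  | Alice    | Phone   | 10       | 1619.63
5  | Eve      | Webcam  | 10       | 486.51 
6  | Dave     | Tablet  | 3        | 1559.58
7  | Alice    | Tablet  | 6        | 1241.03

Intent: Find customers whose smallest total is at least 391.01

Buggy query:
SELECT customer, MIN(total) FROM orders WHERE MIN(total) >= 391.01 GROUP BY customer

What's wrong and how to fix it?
Bug: MIN() in WHERE is a misuse of aggregate

Fix: Replace WHERE with HAVING after the GROUP BY

Corrected query:
SELECT customer, MIN(total) FROM orders GROUP BY customer HAVING MIN(total) >= 391.01

Result:
customer | MIN(total)
---------+-----------
Alice    | 1241.03   
Carol    | 412.06    
Dave     | 628.37    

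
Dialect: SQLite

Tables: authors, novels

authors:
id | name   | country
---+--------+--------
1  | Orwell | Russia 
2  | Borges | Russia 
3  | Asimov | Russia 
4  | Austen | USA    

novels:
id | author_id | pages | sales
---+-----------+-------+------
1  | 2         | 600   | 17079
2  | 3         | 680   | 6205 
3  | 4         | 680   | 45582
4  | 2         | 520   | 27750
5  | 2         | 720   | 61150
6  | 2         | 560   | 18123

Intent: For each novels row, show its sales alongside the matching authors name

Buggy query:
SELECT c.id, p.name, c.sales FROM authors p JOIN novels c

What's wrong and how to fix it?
Bug: Missing join condition: each novels row is matched to all authors rows instead of just its own

Fix: Specify the join condition linking the foreign key to the parent id

Corrected query:
SELECT c.id, p.name, c.sales FROM authors p JOIN novels c ON c.author_id = p.id

Result:
id | name   | sales
---+--------+------
1  | Borges | 17079
2  | Asimov | 6205 
3  | Austen | 45582
4  | Borges | 27750
5  | Borges | 61150
6  | Borges | 18123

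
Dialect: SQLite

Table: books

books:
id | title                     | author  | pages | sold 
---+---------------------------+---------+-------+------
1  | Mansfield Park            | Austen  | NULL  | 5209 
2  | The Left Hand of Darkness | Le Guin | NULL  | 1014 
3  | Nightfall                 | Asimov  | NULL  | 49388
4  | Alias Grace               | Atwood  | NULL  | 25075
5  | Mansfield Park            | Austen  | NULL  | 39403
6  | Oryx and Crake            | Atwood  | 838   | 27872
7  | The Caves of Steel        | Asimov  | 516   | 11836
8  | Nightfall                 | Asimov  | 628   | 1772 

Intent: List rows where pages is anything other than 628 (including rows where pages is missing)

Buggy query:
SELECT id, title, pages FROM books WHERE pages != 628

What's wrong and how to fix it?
Bug: Inequality against NULL is unknown, not true; rows with NULL are dropped

Fix: Handle NULL separately with IS NULL alongside the inequality

Corrected query:
SELECT id, title, pages FROM books WHERE pages != 628 OR pages IS NULL

Result:
id | title                     | pages
---+---------------------------+------
1  | Mansfield Park            | NULL 
2  | The Left Hand of Darkness | NULL 
3  | Nightfall                 | NULL 
4  | Alias Grace               | NULL 
5  | Mansfield Park            | NULL 
6  | Oryx and Crake            | 838  
7  | The Caves of Steel        | 516  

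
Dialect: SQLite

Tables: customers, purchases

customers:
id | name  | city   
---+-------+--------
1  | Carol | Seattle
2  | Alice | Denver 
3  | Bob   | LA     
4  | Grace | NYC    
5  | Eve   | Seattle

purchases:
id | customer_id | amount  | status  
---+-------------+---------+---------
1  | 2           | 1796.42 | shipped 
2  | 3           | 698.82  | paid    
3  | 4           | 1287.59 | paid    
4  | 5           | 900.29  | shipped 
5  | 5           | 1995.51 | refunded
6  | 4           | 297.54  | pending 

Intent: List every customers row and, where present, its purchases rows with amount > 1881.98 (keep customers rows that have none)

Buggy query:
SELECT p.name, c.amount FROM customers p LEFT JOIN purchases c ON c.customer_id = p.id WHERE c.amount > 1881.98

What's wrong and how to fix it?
Bug: A WHERE condition on the right-hand table after LEFT JOIN drops unmatched parents

Fix: Put 'c.amount > 1881.98' in the JOIN's ON clause instead of WHERE

Corrected query:
SELECT p.name, c.amount FROM customers p LEFT JOIN purchases c ON c.customer_id = p.id AND c.amount > 1881.98

Result:
name  | amount 
------+--------
Carol | NULL   
Alice | NULL   
Bob   | NULL   
Grace | NULL   
Eve   | 1995.51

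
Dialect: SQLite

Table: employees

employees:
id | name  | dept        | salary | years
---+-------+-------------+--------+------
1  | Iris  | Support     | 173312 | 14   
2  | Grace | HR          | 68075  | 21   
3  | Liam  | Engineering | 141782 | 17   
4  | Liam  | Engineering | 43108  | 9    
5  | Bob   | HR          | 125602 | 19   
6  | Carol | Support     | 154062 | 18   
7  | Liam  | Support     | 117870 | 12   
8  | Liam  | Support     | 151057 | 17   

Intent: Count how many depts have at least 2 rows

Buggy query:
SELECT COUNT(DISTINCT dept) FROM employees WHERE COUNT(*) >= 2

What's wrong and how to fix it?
Bug: WHERE filters individual rows, not groups, so a group-level COUNT is invalid there

Fix: Use a subquery that GROUPs and filters with HAVING, then count its rows

Corrected query:
SELECT COUNT(*) FROM (SELECT dept FROM employees GROUP BY dept HAVING COUNT(*) >= 2)

Result:
COUNT(*)
--------
3       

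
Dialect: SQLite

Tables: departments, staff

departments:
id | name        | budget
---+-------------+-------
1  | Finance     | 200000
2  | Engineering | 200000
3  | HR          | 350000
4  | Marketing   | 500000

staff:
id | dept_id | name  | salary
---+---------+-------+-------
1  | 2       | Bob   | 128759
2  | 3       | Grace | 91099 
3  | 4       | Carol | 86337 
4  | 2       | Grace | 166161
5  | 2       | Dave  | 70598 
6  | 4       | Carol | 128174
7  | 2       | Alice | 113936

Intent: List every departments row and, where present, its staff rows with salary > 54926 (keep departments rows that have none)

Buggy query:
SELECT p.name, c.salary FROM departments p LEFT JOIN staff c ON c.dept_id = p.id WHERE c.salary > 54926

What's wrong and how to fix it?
Bug: Filtering c.salary in WHERE discards the NULL rows produced by LEFT JOIN, turning it into an inner join

Fix: Put 'c.salary > 54926' in the JOIN's ON clause instead of WHERE

Corrected query:
SELECT p.name, c.salary FROM departments p LEFT JOIN staff c ON c.dept_id = p.id AND c.salary > 54926

Result:
name        | salary
------------+-------
Finance     | NULL  
Engineering | 70598 
Engineering | 113936
Engineering | 128759
Engineering | 166161
HR          | 91099 
Marketing   | 86337 
Marketing   | 128174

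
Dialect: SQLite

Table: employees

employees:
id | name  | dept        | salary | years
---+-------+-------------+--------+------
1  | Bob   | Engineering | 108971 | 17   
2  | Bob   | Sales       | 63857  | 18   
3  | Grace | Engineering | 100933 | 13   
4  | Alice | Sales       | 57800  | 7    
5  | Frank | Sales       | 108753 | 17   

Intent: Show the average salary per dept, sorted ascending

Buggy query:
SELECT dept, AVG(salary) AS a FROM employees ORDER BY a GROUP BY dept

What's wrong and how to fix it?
Bug: GROUP BY must precede ORDER BY

Fix: Move ORDER BY to the end, after GROUP BY

Corrected query:
SELECT dept, AVG(salary) AS a FROM employees GROUP BY dept ORDER BY a

Result:
dept        | a           
------------+-------------
Sales       | 76803.333333
Engineering | 104952      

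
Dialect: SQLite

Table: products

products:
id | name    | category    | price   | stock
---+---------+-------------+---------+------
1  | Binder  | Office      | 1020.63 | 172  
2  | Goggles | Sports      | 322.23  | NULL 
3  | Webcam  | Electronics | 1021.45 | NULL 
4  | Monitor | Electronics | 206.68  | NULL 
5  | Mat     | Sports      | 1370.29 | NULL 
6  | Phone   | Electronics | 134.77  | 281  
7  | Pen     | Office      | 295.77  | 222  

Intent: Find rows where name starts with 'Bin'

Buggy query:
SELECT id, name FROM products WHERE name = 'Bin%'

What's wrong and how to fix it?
Bug: Wildcards only work with LIKE; '=' treats '%' as a literal character

Fix: Use LIKE for wildcard pattern matching

Corrected query:
SELECT id, name FROM products WHERE name LIKE 'Bin%'

Result:
id | name  
---+-------
1  | Binder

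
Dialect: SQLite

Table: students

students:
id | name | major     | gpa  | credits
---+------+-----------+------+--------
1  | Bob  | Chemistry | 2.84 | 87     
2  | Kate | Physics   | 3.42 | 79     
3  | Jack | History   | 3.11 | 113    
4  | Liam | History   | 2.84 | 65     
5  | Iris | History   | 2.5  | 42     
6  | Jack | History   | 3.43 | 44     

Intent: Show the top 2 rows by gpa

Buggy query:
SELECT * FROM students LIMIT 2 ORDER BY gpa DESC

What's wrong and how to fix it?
Bug: LIMIT must come after ORDER BY

Fix: Sort with ORDER BY, then apply LIMIT

Corrected query:
SELECT * FROM students ORDER BY gpa DESC LIMIT 2

Result:
id | name | major   | gpa  | credits
---+------+---------+------+--------
6  | Jack | History | 3.43 | 44     
2  | Kate | Physics | 3.42 | 79     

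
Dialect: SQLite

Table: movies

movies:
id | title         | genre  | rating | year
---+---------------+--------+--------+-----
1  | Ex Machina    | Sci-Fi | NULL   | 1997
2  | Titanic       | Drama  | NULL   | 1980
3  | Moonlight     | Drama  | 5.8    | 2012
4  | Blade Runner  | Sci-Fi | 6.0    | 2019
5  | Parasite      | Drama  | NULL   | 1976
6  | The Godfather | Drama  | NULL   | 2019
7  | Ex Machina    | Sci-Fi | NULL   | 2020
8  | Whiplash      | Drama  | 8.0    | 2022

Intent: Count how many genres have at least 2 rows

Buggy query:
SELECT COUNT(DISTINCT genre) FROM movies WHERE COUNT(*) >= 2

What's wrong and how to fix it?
Bug: COUNT(*) cannot appear in WHERE; the per-group count doesn't exist yet

Fix: Use a subquery that GROUPs and filters with HAVING, then count its rows

Corrected query:
SELECT COUNT(*) FROM (SELECT genre FROM movies GROUP BY genre HAVING COUNT(*) >= 2)

Result:
COUNT(*)
--------
2       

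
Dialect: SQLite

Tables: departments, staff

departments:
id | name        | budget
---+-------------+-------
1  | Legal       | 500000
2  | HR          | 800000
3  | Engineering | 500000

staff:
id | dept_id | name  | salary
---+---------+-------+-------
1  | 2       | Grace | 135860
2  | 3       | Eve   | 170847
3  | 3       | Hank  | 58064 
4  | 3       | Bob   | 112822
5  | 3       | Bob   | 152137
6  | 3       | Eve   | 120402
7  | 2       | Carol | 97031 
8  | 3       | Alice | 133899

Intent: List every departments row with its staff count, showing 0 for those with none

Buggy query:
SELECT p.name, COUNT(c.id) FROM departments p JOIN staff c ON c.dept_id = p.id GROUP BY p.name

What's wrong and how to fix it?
Bug: INNER JOIN drops departments rows that have no matching staff rows

Fix: Use LEFT JOIN so parents without children still appear (COUNT(c.id) gives 0)

Corrected query:
SELECT p.name, COUNT(c.id) FROM departments p LEFT JOIN staff c ON c.dept_id = p.id GROUP BY p.name

Result:
name        | COUNT(c.id)
------------+------------
Engineering | 6          
HR          | 2          
Legal       | 0          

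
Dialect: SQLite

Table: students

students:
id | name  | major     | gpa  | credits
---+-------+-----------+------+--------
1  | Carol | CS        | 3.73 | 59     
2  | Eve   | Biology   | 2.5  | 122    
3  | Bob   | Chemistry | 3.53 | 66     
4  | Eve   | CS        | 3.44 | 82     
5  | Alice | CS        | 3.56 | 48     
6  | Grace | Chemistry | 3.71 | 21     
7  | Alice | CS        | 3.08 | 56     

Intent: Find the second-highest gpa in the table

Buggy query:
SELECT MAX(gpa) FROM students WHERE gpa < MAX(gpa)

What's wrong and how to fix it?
Bug: The inner MAX is an aggregate inside WHERE, which is not allowed

Fix: Put the inner MAX in a scalar subquery

Corrected query:
SELECT MAX(gpa) FROM students WHERE gpa < (SELECT MAX(gpa) FROM students)

Result:
MAX(gpa)
--------
3.71    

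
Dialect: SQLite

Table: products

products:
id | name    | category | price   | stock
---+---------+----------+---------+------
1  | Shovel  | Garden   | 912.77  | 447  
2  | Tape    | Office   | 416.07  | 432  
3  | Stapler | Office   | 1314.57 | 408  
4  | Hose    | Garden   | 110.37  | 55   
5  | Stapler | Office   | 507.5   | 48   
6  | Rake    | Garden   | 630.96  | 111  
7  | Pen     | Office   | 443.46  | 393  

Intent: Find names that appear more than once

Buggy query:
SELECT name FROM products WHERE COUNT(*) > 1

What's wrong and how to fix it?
Bug: WHERE can't reference COUNT(*); aggregates are computed after WHERE

Fix: GROUP BY name, then filter groups with HAVING COUNT(*) > 1

Corrected query:
SELECT name FROM products GROUP BY name HAVING COUNT(*) > 1

Result:
name   
-------
Stapler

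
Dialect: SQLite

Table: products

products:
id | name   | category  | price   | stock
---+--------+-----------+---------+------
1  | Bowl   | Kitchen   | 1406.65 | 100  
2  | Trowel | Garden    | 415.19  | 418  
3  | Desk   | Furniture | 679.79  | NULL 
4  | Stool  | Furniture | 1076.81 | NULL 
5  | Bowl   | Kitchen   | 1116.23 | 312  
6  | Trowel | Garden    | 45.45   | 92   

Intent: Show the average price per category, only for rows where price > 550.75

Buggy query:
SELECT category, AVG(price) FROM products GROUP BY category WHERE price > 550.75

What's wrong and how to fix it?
Bug: WHERE cannot follow GROUP BY

Fix: Move the WHERE clause before GROUP BY

Corrected query:
SELECT category, AVG(price) FROM products WHERE price > 550.75 GROUP BY category

Result:
category  | AVG(price)
----------+-----------
Furniture | 878.3     
Kitchen   | 1261.44   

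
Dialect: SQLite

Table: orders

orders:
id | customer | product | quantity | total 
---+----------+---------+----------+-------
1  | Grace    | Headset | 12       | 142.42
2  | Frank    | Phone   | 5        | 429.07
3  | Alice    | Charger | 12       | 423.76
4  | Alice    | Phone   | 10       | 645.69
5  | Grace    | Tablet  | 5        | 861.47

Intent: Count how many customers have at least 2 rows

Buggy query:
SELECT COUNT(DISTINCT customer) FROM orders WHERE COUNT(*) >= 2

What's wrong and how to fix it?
Bug: WHERE filters individual rows, not groups, so a group-level COUNT is invalid there

Fix: Use a subquery that GROUPs and filters with HAVING, then count its rows

Corrected query:
SELECT COUNT(*) FROM (SELECT customer FROM orders GROUP BY customer HAVING COUNT(*) >= 2)

Result:
COUNT(*)
--------
2       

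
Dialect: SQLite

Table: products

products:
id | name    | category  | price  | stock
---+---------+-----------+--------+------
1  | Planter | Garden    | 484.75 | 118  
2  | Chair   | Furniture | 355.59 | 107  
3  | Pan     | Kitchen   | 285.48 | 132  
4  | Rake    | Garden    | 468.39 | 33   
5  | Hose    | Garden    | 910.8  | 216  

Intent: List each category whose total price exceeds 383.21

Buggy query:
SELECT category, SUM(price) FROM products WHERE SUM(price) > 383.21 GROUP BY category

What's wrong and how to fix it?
Bug: Aggregate functions cannot appear in a WHERE clause

Fix: Use HAVING (which filters groups after aggregation) instead of WHERE

Corrected query:
SELECT category, SUM(price) FROM products GROUP BY category HAVING SUM(price) > 383.21

Result:
category | SUM(price)
---------+-----------
Garden   | 1863.94   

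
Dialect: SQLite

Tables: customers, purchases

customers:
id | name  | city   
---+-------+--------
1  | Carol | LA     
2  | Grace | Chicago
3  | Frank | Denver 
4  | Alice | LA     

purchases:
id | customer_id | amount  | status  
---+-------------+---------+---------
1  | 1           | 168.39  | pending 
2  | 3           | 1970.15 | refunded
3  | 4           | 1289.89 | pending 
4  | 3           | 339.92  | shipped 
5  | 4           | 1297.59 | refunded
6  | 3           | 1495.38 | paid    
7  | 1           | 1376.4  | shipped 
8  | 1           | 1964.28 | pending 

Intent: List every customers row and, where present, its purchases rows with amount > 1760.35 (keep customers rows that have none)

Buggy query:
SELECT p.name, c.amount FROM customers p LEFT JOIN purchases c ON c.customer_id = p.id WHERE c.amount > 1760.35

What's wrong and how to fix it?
Bug: A WHERE condition on the right-hand table after LEFT JOIN drops unmatched parents

Fix: Move the right-table condition into the ON clause so unmatched parents are kept

Corrected query:
SELECT p.name, c.amount FROM customers p LEFT JOIN purchases c ON c.customer_id = p.id AND c.amount > 1760.35

Result:
name  | amount 
------+--------
Carol | 1964.28
Grace | NULL   
Frank | 1970.15
Alice | NULL   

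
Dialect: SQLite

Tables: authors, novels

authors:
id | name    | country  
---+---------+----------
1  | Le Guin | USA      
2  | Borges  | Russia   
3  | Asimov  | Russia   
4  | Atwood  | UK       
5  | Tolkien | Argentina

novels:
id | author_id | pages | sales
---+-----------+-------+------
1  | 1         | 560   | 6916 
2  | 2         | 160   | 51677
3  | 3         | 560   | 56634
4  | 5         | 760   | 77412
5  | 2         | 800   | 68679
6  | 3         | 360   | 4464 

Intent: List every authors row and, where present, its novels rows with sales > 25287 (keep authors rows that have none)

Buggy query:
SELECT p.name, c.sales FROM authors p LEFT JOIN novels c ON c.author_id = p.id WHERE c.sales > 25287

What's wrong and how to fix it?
Bug: Filtering c.sales in WHERE discards the NULL rows produced by LEFT JOIN, turning it into an inner join

Fix: Move the right-table condition into the ON clause so unmatched parents are kept

Corrected query:
SELECT p.name, c.sales FROM authors p LEFT JOIN novels c ON c.author_id = p.id AND c.sales > 25287

Result:
name    | sales
--------+------
Le Guin | NULL 
Borges  | 51677
Borges  | 68679
Asimov  | 56634
Atwood  | NULL 
Tolkien | 77412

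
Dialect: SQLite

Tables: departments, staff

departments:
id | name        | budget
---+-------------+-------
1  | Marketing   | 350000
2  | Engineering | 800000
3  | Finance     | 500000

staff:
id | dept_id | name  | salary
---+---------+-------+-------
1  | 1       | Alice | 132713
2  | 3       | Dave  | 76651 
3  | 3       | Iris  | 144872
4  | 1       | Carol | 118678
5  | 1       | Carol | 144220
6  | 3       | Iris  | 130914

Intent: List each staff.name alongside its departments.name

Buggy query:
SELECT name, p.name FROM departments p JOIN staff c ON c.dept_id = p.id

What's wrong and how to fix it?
Bug: 'name' exists in both joined tables, so the database can't tell which one is meant

Fix: Prefix ambiguous columns with the table alias

Corrected query:
SELECT c.name, p.name FROM departments p JOIN staff c ON c.dept_id = p.id

Result:
name  | name     
------+----------
Alice | Marketing
Dave  | Finance  
Iris  | Finance  
Carol | Marketing
Carol | Marketing
Iris  | Finance  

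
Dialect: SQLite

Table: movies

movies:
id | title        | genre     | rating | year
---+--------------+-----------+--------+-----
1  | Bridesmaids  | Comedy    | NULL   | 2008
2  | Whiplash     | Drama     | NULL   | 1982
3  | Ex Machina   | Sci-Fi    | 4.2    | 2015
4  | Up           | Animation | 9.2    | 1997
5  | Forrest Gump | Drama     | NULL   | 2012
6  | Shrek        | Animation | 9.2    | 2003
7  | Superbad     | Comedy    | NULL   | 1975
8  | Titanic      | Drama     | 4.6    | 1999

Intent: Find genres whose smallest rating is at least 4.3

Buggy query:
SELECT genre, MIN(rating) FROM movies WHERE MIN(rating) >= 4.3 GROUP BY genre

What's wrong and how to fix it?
Bug: Aggregates like MIN are computed per group after WHERE runs

Fix: Replace WHERE with HAVING after the GROUP BY

Corrected query:
SELECT genre, MIN(rating) FROM movies GROUP BY genre HAVING MIN(rating) >= 4.3

Result:
genre     | MIN(rating)
----------+------------
Animation | 9.2        
Drama     | 4.6        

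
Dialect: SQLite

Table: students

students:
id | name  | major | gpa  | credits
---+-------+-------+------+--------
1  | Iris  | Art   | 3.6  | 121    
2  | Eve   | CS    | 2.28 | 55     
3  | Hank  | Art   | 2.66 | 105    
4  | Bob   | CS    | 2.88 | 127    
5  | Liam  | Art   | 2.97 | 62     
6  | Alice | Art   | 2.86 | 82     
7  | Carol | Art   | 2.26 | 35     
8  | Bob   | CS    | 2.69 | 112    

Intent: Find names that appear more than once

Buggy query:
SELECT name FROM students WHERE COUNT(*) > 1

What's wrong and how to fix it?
Bug: COUNT(*) is an aggregate and cannot be used in WHERE

Fix: Group first, then use HAVING for the count condition

Corrected query:
SELECT name FROM students GROUP BY name HAVING COUNT(*) > 1

Result:
name
----
Bob 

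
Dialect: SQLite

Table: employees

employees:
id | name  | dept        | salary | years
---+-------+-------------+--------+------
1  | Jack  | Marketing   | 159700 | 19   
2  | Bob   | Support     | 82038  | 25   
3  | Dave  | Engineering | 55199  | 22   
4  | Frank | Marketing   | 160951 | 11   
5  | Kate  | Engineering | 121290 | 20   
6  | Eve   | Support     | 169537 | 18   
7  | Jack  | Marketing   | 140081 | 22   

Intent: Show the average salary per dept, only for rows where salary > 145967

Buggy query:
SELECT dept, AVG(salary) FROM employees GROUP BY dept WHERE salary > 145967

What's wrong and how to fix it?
Bug: WHERE cannot follow GROUP BY

Fix: Move the WHERE clause before GROUP BY

Corrected query:
SELECT dept, AVG(salary) FROM employees WHERE salary > 145967 GROUP BY dept

Result:
dept      | AVG(salary)
----------+------------
Marketing | 160325.5   
Support   | 169537     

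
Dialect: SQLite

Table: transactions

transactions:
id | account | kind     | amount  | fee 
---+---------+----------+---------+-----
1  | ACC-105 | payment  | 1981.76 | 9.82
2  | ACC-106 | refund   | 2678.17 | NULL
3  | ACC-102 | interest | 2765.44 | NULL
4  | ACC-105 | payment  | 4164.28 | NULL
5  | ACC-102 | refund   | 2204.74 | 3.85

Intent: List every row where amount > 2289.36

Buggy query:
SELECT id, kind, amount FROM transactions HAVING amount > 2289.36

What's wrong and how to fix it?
Bug: This is a non-aggregate query (no GROUP BY, no aggregates), so in SQLite the HAVING clause is invalid here; a row-level condition belongs in WHERE

Fix: Use WHERE for row-level filtering

Corrected query:
SELECT id, kind, amount FROM transactions WHERE amount > 2289.36

Result:
id | kind     | amount 
---+----------+--------
2  | refund   | 2678.17
3  | interest | 2765.44
4  | payment  | 4164.28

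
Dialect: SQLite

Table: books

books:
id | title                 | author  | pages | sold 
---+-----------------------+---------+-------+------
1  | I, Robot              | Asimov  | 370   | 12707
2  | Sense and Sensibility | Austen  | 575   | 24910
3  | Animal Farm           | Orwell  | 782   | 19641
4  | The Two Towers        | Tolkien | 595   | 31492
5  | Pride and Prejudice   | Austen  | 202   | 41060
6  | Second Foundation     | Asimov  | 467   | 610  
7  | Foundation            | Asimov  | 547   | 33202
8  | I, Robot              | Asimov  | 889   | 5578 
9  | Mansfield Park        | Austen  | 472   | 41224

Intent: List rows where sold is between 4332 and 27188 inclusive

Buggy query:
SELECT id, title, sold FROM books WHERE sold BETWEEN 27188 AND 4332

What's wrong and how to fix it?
Bug: The bounds are reversed; BETWEEN a AND b requires a <= b to match anything

Fix: Write BETWEEN 4332 AND 27188

Corrected query:
SELECT id, title, sold FROM books WHERE sold BETWEEN 4332 AND 27188

Result:
id | title                 | sold 
---+-----------------------+------
1  | I, Robot              | 12707
2  | Sense and Sensibility | 24910
3  | Animal Farm           | 19641
8  | I, Robot              | 5578 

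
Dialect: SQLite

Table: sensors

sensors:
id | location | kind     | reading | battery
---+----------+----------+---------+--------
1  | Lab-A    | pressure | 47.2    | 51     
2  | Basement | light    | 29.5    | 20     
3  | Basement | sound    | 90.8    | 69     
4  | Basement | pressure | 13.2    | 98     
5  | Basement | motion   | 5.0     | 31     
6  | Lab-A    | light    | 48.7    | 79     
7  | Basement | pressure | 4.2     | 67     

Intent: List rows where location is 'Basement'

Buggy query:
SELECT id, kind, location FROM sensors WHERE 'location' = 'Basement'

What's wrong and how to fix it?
Bug: 'location' in single quotes is a string literal, not the column; the comparison is literal-vs-literal and never true

Fix: Remove the quotes around the column name (or use double quotes for an identifier)

Corrected query:
SELECT id, kind, location FROM sensors WHERE location = 'Basement'

Result:
id | kind     | location
---+----------+---------
2  | light    | Basement
3  | sound    | Basement
4  | pressure | Basement
5  | motion   | Basement
7  | pressure | Basement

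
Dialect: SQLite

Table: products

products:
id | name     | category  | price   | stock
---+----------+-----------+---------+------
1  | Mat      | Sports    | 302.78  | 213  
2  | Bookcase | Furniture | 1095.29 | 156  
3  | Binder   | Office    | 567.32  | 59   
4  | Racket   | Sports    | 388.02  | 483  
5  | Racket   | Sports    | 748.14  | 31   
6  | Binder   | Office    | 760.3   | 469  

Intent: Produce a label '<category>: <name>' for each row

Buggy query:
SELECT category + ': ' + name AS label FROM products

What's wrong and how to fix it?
Bug: '+' is numeric addition; on text columns SQLite converts them to 0 instead of concatenating

Fix: Use the || operator for string concatenation

Corrected query:
SELECT category || ': ' || name AS label FROM products

Result:
label              
-------------------
Sports: Mat        
Furniture: Bookcase
Office: Binder     
Sports: Racket     
Sports: Racket     
Office: Binder     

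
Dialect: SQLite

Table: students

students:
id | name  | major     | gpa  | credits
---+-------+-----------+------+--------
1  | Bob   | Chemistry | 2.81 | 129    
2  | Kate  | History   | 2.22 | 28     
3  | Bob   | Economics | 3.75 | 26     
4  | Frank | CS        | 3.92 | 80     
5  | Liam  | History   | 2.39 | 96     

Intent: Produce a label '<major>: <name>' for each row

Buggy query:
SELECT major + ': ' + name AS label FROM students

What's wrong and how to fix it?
Bug: SQLite uses || for string concatenation; + coerces text to numbers (yielding 0)

Fix: Replace + with || to concatenate text

Corrected query:
SELECT major || ': ' || name AS label FROM students

Result:
label         
--------------
Chemistry: Bob
History: Kate 
Economics: Bob
CS: Frank     
History: Liam 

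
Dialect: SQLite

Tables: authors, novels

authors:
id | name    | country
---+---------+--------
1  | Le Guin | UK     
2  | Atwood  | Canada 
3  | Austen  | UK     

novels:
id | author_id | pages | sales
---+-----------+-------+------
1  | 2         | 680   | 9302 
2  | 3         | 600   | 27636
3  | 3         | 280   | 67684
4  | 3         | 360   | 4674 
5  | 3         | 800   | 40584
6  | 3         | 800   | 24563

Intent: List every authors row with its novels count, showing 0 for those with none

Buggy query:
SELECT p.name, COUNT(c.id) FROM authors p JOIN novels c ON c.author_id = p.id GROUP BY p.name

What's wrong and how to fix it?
Bug: INNER JOIN drops authors rows that have no matching novels rows

Fix: Switch to LEFT JOIN to retain unmatched parent rows

Corrected query:
SELECT p.name, COUNT(c.id) FROM authors p LEFT JOIN novels c ON c.author_id = p.id GROUP BY p.name

Result:
name    | COUNT(c.id)
--------+------------
Atwood  | 1          
Austen  | 5          
Le Guin | 0          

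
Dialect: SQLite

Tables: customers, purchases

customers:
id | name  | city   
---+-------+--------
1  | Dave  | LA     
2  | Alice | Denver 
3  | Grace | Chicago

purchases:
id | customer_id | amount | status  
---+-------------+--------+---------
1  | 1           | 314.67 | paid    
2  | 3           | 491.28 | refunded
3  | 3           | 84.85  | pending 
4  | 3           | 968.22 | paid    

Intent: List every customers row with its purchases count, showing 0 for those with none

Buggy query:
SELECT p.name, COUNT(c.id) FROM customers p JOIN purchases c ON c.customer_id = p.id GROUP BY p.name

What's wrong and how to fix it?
Bug: INNER JOIN drops customers rows that have no matching purchases rows

Fix: Use LEFT JOIN so parents without children still appear (COUNT(c.id) gives 0)

Corrected query:
SELECT p.name, COUNT(c.id) FROM customers p LEFT JOIN purchases c ON c.customer_id = p.id GROUP BY p.name

Result:
name  | COUNT(c.id)
------+------------
Alice | 0          
Dave  | 1          
Grace | 3          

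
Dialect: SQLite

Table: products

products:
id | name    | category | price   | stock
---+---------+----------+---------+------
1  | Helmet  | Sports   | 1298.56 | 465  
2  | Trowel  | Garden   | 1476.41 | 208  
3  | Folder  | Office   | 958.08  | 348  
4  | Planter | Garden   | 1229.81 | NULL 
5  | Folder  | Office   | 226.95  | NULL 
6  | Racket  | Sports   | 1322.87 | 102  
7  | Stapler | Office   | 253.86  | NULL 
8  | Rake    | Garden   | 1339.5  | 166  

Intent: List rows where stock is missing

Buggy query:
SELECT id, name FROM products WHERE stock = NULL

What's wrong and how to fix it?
Bug: Comparing to NULL with '=' never matches; NULL = NULL is unknown, not true

Fix: Use IS NULL to test for NULL

Corrected query:
SELECT id, name FROM products WHERE stock IS NULL

Result:
id | name   
---+--------
4  | Planter
5  | Folder 
7  | Stapler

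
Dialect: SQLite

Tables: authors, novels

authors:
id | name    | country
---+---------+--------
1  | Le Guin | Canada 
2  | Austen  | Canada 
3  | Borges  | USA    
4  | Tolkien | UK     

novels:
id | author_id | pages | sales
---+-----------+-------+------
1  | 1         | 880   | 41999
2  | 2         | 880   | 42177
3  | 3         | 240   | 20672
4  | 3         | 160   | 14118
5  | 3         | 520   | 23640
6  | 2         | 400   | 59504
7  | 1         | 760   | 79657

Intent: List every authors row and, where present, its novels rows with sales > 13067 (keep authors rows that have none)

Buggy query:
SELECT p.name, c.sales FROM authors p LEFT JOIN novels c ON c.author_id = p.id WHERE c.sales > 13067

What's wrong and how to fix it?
Bug: A WHERE condition on the right-hand table after LEFT JOIN drops unmatched parents

Fix: Put 'c.sales > 13067' in the JOIN's ON clause instead of WHERE

Corrected query:
SELECT p.name, c.sales FROM authors p LEFT JOIN novels c ON c.author_id = p.id AND c.sales > 13067

Result:
name    | sales
--------+------
Le Guin | 41999
Le Guin | 79657
Austen  | 42177
Austen  | 59504
Borges  | 14118
Borges  | 20672
Borges  | 23640
Tolkien | NULL 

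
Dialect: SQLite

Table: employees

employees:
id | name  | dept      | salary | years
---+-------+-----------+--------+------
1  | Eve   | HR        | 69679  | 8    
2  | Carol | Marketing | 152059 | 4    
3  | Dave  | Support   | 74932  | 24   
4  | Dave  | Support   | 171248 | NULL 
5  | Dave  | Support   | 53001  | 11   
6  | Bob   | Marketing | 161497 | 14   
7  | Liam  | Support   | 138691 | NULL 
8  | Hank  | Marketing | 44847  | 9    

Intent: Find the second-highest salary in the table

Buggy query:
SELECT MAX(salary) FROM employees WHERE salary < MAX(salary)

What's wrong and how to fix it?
Bug: The inner MAX is an aggregate inside WHERE, which is not allowed

Fix: Put the inner MAX in a scalar subquery

Corrected query:
SELECT MAX(salary) FROM employees WHERE salary < (SELECT MAX(salary) FROM employees)

Result:
MAX(salary)
-----------
161497     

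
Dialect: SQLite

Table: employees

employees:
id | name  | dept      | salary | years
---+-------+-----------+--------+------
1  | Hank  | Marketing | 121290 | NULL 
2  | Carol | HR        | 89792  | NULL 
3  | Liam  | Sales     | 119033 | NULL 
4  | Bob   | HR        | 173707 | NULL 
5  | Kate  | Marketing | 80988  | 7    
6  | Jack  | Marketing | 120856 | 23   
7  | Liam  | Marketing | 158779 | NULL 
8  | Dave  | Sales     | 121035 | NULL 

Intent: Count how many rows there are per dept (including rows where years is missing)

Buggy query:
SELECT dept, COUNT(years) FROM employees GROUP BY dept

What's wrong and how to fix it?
Bug: COUNT(years) skips NULLs, so groups with missing years are undercounted

Fix: Use COUNT(*) to count all rows regardless of NULL

Corrected query:
SELECT dept, COUNT(*) FROM employees GROUP BY dept

Result:
dept      | COUNT(*)
----------+---------
HR        | 2       
Marketing | 4       
Sales     | 2       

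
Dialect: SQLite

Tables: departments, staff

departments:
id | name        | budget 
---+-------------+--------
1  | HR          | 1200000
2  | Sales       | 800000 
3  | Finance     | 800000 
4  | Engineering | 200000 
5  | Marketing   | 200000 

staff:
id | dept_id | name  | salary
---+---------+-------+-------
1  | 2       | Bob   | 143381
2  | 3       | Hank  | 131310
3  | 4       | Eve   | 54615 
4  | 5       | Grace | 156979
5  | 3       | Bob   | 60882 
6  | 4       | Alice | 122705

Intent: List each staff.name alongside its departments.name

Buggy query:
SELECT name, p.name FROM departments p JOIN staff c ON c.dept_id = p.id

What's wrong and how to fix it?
Bug: 'name' exists in both joined tables, so the database can't tell which one is meant

Fix: Qualify the column with its table alias (c.name)

Corrected query:
SELECT c.name, p.name FROM departments p JOIN staff c ON c.dept_id = p.id

Result:
name  | name       
------+------------
Bob   | Sales      
Hank  | Finance    
Eve   | Engineering
Grace | Marketing  
Bob   | Finance    
Alice | Engineering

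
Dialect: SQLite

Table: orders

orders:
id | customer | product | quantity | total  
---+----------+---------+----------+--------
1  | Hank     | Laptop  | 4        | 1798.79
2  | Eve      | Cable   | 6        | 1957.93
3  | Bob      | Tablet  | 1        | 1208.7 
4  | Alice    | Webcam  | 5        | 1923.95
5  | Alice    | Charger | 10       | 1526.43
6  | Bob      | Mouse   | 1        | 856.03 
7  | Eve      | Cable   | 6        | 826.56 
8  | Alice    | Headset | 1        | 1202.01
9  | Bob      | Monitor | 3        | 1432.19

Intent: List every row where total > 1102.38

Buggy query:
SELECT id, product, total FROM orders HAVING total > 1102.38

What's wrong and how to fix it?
Bug: This is a non-aggregate query (no GROUP BY, no aggregates), so in SQLite the HAVING clause is invalid here; a row-level condition belongs in WHERE

Fix: Use WHERE for row-level filtering

Corrected query:
SELECT id, product, total FROM orders WHERE total > 1102.38

Result:
id | product | total  
---+---------+--------
1  | Laptop  | 1798.79
2  | Cable   | 1957.93
3  | Tablet  | 1208.7 
4  | Webcam  | 1923.95
5  | Charger | 1526.43
8  | Headset | 1202.01
9  | Monitor | 1432.19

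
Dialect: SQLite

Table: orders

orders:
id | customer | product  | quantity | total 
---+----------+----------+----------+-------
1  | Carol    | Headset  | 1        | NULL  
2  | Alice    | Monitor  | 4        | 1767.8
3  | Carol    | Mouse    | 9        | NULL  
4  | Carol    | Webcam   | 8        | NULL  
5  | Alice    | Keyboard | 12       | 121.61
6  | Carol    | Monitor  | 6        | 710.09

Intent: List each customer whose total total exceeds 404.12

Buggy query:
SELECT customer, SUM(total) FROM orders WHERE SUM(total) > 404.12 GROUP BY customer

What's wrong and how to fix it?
Bug: Aggregate functions cannot appear in a WHERE clause

Fix: Use HAVING (which filters groups after aggregation) instead of WHERE

Corrected query:
SELECT customer, SUM(total) FROM orders GROUP BY customer HAVING SUM(total) > 404.12

Result:
customer | SUM(total)
---------+-----------
Alice    | 1889.41   
Carol    | 710.09    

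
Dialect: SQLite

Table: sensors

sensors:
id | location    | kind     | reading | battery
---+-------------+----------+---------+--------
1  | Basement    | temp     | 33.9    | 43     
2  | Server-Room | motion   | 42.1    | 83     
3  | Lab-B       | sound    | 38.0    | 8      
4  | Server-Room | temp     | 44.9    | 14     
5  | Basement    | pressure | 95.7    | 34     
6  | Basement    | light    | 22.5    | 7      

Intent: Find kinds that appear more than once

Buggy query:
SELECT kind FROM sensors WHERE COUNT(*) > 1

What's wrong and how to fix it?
Bug: COUNT(*) is an aggregate and cannot be used in WHERE

Fix: GROUP BY kind, then filter groups with HAVING COUNT(*) > 1

Corrected query:
SELECT kind FROM sensors GROUP BY kind HAVING COUNT(*) > 1

Result:
kind
----
temp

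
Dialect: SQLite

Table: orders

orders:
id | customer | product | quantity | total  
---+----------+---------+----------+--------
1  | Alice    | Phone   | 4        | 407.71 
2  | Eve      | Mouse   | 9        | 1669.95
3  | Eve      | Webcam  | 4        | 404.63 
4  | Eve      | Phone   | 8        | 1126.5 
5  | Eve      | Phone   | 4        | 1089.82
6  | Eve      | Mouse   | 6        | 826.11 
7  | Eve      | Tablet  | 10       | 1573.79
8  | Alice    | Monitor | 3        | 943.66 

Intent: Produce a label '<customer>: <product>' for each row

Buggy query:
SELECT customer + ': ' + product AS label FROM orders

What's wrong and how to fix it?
Bug: SQLite uses || for string concatenation; + coerces text to numbers (yielding 0)

Fix: Replace + with || to concatenate text

Corrected query:
SELECT customer || ': ' || product AS label FROM orders

Result:
label         
--------------
Alice: Phone  
Eve: Mouse    
Eve: Webcam   
Eve: Phone    
Eve: Phone    
Eve: Mouse    
Eve: Tablet   
Alice: Monitor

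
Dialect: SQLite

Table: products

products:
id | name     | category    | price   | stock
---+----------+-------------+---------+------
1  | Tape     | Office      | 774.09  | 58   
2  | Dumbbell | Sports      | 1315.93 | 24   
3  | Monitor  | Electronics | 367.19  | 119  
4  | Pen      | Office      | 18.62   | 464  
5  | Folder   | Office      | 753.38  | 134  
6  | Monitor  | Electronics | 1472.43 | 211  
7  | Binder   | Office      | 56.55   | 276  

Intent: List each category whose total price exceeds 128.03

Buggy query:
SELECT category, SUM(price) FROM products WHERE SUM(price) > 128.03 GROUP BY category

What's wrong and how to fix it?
Bug: SUM(price) is an aggregate, but WHERE filters rows before aggregation

Fix: Use HAVING (which filters groups after aggregation) instead of WHERE

Corrected query:
SELECT category, SUM(price) FROM products GROUP BY category HAVING SUM(price) > 128.03

Result:
category    | SUM(price)
------------+-----------
Electronics | 1839.62   
Office      | 1602.64   
Sports      | 1315.93   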